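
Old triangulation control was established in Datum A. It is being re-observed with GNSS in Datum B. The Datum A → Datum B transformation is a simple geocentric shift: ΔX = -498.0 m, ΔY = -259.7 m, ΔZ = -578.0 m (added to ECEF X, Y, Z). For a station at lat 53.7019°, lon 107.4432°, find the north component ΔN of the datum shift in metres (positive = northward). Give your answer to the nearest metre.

At φ = 53.7019°, λ = 107.4432°: sin φ = 0.805948, cos φ = 0.591986, sin λ = 0.954015, cos λ = -0.299760.
ΔN = −sin φ cos λ·ΔX − sin φ sin λ·ΔY + cos φ·ΔZ = −(0.805948)(-0.299760)(-498.0) − (0.805948)(0.954015)(-259.7) + (0.591986)(-578.0) = -262.80 m.

ΔN = -263 m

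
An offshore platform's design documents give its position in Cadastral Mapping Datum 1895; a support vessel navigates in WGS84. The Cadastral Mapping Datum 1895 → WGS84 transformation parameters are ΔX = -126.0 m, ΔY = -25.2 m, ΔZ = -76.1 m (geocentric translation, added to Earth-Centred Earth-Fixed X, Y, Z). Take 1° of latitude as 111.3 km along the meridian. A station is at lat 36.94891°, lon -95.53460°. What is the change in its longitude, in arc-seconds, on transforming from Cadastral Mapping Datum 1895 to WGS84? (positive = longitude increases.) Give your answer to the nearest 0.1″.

Δλ = -5.0″

sin φ = 0.601103, cos φ = 0.799172, sin λ = -0.995338, cos λ = -0.096447.
East component: ΔE = −sin λ·ΔX + cos λ·ΔY = −(-0.995338)(-126.0) + (-0.096447)(-25.2) = -122.98 m.
1° of latitude spans 111300 m; at latitude φ, 1° of longitude spans that × cos φ = 88947.8 m, so Δλ = -122.98 / 88947.8 × 3600 = -4.977″.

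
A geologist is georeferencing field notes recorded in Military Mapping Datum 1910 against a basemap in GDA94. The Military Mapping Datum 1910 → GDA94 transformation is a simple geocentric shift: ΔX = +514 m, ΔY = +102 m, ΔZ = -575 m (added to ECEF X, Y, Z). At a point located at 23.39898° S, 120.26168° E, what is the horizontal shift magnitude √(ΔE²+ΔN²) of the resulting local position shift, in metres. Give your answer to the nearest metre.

775 m

At φ = -23.39898°, λ = 120.26168°: sin φ = -0.397132, cos φ = 0.917762, sin λ = 0.863733, cos λ = -0.503950.
ΔE = −sin λ·ΔX + cos λ·ΔY = −(0.863733)·(514) + (-0.503950)·(102) = -495.36 m.
ΔN = −sin φ cos λ·ΔX − sin φ sin λ·ΔY + cos φ·ΔZ = −(-0.397132)(-0.503950)(514) − (-0.397132)(0.863733)(102) + (0.917762)(-575) = -595.59 m.
Horizontal magnitude = √(ΔE² + ΔN²) = √((-495.36)² + (-595.59)²) = 774.67 m.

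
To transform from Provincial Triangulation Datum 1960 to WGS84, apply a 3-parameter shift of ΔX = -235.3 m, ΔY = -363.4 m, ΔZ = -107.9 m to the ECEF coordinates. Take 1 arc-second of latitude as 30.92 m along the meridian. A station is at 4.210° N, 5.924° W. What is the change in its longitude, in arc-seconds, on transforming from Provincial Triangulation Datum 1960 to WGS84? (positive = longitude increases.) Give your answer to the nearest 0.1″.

Δλ = -12.5″

sin φ = 0.073412, cos φ = 0.997302, sin λ = -0.103209, cos λ = 0.994660.
East component: ΔE = −sin λ·ΔX + cos λ·ΔY = −(-0.103209)(-235.3) + (0.994660)(-363.4) = -385.74 m.
1° of latitude spans 3600 × 30.92 = 111312 m; at latitude φ, 1° of longitude spans that × cos φ = 111011.6 m, so Δλ = -385.74 / 111011.6 × 3600 = -12.509″.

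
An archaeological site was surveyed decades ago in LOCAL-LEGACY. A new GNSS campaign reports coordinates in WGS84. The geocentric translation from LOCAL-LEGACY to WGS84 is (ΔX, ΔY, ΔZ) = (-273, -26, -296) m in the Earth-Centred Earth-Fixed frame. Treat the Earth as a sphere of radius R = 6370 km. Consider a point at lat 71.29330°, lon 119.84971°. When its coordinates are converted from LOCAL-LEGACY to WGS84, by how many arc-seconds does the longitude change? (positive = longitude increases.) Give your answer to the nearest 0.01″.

Δλ = 25.21″

sin φ = 0.947173, cos φ = 0.320724, sin λ = 0.867334, cos λ = -0.497727.
East component: ΔE = −sin λ·ΔX + cos λ·ΔY = −(0.867334)(-273) + (-0.497727)(-26) = 249.72 m.
1° of latitude spans πR/180 = 111177 m; at latitude φ, 1° of longitude spans that × cos φ = 35657.3 m, so Δλ = 249.72 / 35657.3 × 3600 = 25.212″.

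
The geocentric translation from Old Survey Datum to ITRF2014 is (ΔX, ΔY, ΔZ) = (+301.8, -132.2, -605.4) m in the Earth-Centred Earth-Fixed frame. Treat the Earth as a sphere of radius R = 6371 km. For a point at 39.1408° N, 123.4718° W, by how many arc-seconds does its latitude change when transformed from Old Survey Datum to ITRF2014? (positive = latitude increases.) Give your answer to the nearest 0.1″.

Δφ = -14.1″

sin φ = 0.631228, cos φ = 0.775597, sin λ = -0.834157, cos λ = -0.551526.
North component: ΔN = −sin φ cos λ·ΔX − sin φ sin λ·ΔY + cos φ·ΔZ = −(0.631228)(-0.551526)(301.8) − (0.631228)(-0.834157)(-132.2) + (0.775597)(-605.4) = -434.09 m.
1° of latitude spans πR/180 = 111195 m, so Δφ = -434.09 / 111195 × 3600 = -14.054″.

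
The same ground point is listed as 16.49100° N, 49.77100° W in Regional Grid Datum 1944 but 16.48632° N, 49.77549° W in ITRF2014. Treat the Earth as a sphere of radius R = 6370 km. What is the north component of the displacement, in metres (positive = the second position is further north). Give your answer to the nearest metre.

ΔN = -520 m

Δφ = 16.48632° − 16.49100° = -0.00468°; Δλ = -49.77549° − -49.77100° = -0.00449°.
1° along a meridian = πR/180 = 111177 m.
ΔN = Δφ × 111177 = -520.3 m; ΔE = Δλ × 111177 × cos(16.49100°) = -0.00449 × 111177 × 0.958864 = -478.7 m.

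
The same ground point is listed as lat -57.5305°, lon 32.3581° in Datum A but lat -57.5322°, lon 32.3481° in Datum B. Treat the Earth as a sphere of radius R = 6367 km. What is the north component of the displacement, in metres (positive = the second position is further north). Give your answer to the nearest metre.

ΔN = -189 m

Δφ = -57.5322° − -57.5305° = -0.0017°; Δλ = 32.3481° − 32.3581° = -0.0100°.
1° along a meridian = πR/180 = 111125 m.
ΔN = Δφ × 111125 = -188.9 m; ΔE = Δλ × 111125 × cos(-57.5305°) = -0.0100 × 111125 × 0.536851 = -596.6 m.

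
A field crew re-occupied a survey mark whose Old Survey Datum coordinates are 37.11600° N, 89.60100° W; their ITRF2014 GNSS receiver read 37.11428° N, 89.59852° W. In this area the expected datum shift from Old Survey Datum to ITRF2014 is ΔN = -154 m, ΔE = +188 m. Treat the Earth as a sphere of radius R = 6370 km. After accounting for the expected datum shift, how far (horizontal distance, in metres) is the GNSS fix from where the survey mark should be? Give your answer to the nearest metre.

49 m

Observed coordinate differences: Δφ = -0.00172°, Δλ = +0.00248°.
Converting to metres (1° lat = 111177 m, cos φ = 0.797415): observed ΔN = -191.2 m, observed ΔE = 219.9 m.
Subtracting the expected shift leaves a residual of -191.2 − (-154) = -37.2 m north and 219.9 − (188) = 31.9 m east.
Residual distance = √((-37.2)² + 31.9²) = 49.0 m.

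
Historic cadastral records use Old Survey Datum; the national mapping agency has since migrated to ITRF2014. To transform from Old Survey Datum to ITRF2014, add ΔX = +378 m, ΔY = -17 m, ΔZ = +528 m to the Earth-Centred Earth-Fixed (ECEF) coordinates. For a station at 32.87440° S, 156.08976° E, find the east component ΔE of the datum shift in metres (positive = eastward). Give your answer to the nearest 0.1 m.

ΔE = -137.7 m

The local east axis at (φ, λ) is (−sin λ, cos λ, 0), so ΔE = −sin(156.08976°)·378 + cos(156.08976°)·(-17) = -137.66 m.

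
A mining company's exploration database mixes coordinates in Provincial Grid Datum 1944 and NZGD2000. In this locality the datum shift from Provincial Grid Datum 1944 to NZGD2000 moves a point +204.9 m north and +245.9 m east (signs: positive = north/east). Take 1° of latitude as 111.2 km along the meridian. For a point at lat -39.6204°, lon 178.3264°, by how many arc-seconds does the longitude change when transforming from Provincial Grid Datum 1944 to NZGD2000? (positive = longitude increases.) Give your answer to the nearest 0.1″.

At latitude -39.6204°, cos φ = 0.770286.
1° of longitude at this latitude = 111.2 × cos φ = 85.66 km, so Δλ = 245.9 / 85655.8 = 0.0028708° = 10.335″.

Δλ = 10.3″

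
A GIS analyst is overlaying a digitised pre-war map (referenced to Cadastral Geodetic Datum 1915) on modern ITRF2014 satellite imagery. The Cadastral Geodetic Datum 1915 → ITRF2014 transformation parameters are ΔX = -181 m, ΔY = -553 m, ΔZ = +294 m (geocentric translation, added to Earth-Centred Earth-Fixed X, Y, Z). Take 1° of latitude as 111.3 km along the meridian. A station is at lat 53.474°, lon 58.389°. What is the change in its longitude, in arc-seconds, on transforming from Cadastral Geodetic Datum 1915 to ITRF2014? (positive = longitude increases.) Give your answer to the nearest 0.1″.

sin φ = 0.803587, cos φ = 0.595188, sin λ = 0.851626, cos λ = 0.524149.
East component: ΔE = −sin λ·ΔX + cos λ·ΔY = −(0.851626)(-181) + (0.524149)(-553) = -135.71 m.
1° of latitude spans 111300 m; at latitude φ, 1° of longitude spans that × cos φ = 66244.4 m, so Δλ = -135.71 / 66244.4 × 3600 = -7.375″.

Δλ = -7.4″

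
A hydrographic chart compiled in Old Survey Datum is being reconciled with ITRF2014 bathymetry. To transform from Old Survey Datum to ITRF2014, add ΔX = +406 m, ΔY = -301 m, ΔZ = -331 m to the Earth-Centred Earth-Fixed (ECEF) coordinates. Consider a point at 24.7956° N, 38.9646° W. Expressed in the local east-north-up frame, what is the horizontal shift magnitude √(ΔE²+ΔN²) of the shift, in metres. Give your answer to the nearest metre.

The local east axis at (φ, λ) is (−sin λ, cos λ, 0), so ΔE = −sin(-38.9646°)·406 + cos(-38.9646°)·(-301) = 21.27 m.
The local north axis is (−sin φ cos λ, −sin φ sin λ, cos φ), giving ΔN = -132.390 − 79.381 − 300.485 = -512.26 m.
Horizontal magnitude = √(ΔE² + ΔN²) = √(21.27² + (-512.26)²) = 512.70 m.

513 m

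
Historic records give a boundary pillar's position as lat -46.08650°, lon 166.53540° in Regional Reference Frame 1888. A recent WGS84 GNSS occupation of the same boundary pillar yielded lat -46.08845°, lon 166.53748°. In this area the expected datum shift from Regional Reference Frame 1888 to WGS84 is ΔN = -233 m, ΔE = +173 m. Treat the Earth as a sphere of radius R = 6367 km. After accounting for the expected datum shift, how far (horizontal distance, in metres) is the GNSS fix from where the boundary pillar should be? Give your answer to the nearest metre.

21 m

Observed coordinate differences: Δφ = -0.00195°, Δλ = +0.00208°.
Converting to metres (1° lat = 111125 m, cos φ = 0.693572): observed ΔN = -216.7 m, observed ΔE = 160.3 m.
Subtracting the expected shift leaves a residual of -216.7 − (-233) = 16.3 m north and 160.3 − (173) = -12.7 m east.
Residual distance = √(16.3² + (-12.7)²) = 20.7 m.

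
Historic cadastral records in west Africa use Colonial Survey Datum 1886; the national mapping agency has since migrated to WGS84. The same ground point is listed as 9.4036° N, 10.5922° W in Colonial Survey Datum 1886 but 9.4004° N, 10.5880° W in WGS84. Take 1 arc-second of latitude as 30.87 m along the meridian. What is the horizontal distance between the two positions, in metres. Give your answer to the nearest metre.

582 m

Δφ = 9.4004° − 9.4036° = -0.0032°; Δλ = -10.5880° − -10.5922° = +0.0042°.
1° of latitude = 3600 × 30.87 = 111132 m.
ΔN = Δφ × 111132 = -355.6 m; ΔE = Δλ × 111132 × cos(9.4036°) = +0.0042 × 111132 × 0.986562 = 460.5 m.
Distance = √(ΔE² + ΔN²) = √(460.5² + (-355.6)²) = 581.8 m.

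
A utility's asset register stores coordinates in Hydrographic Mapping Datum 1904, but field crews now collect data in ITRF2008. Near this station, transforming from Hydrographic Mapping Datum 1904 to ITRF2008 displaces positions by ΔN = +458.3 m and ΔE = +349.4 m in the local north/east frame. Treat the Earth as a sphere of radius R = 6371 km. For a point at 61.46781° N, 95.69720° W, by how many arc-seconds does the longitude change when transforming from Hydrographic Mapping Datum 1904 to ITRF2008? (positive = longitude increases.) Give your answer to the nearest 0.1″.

At latitude 61.46781°, cos φ = 0.477652.
One radian of longitude at latitude φ spans R cos φ, so Δλ = ΔE / (R cos φ) = 349.4 / (6371000 × 0.477652) = 1.1482e-04 rad = 23.683″.

Δλ = 23.7″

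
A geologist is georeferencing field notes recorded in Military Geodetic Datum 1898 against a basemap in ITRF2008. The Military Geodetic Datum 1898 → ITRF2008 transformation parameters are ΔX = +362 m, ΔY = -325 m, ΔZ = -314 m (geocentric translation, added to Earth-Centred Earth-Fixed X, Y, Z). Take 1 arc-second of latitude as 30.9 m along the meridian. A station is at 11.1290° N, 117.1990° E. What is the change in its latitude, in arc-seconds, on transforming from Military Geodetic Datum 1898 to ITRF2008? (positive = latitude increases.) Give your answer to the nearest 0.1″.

sin φ = 0.193019, cos φ = 0.981195, sin λ = 0.889424, cos λ = -0.457082.
North component: ΔN = −sin φ cos λ·ΔX − sin φ sin λ·ΔY + cos φ·ΔZ = −(0.193019)(-0.457082)(362) − (0.193019)(0.889424)(-325) + (0.981195)(-314) = -220.36 m.
1° of latitude spans 3600 × 30.90 = 111240 m, so Δφ = -220.36 / 111240 × 3600 = -7.131″.

Δφ = -7.1″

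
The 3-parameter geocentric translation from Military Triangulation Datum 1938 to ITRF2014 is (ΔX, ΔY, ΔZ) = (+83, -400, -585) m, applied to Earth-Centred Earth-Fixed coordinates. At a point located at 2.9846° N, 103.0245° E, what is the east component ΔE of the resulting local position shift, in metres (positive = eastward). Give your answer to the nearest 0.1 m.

ΔE = 9.3 m

The local east axis at (φ, λ) is (−sin λ, cos λ, 0), so ΔE = −sin(103.0245°)·83 + cos(103.0245°)·(-400) = 9.28 m.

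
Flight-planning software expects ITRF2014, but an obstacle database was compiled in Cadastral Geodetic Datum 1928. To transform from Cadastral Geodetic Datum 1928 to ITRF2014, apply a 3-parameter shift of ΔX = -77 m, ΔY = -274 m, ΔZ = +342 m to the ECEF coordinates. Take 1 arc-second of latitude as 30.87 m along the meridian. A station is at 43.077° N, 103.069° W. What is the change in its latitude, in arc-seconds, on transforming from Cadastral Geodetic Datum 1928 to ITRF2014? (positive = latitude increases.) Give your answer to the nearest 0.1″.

sin φ = 0.682981, cos φ = 0.730437, sin λ = -0.974098, cos λ = -0.226124.
North component: ΔN = −sin φ cos λ·ΔX − sin φ sin λ·ΔY + cos φ·ΔZ = −(0.682981)(-0.226124)(-77) − (0.682981)(-0.974098)(-274) + (0.730437)(342) = 55.63 m.
1° of latitude spans 3600 × 30.87 = 111132 m, so Δφ = 55.63 / 111132 × 3600 = 1.802″.

Δφ = 1.8″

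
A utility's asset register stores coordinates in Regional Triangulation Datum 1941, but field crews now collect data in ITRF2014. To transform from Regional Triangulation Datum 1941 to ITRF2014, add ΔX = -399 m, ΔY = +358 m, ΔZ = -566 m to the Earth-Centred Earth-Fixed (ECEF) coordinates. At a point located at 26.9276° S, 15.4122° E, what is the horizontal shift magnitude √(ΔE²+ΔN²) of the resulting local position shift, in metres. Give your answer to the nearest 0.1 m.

The local east axis at (φ, λ) is (−sin λ, cos λ, 0), so ΔE = −sin(15.4122°)·(-399) + cos(15.4122°)·358 = 451.16 m.
The local north axis is (−sin φ cos λ, −sin φ sin λ, cos φ), giving ΔN = -174.195 + 43.087 − 504.634 = -635.74 m.
Horizontal magnitude = √(ΔE² + ΔN²) = √(451.16² + (-635.74)²) = 779.56 m.

779.6 m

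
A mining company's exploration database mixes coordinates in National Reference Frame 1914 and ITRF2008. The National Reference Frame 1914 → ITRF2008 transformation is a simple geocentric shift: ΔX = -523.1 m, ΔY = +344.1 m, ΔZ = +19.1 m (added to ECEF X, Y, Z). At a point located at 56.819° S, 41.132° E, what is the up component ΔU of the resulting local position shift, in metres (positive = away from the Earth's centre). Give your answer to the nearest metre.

At φ = -56.819°, λ = 41.132°: sin φ = -0.836946, cos φ = 0.547286, sin λ = 0.657796, cos λ = 0.753196.
ΔU = cos φ cos λ·ΔX + cos φ sin λ·ΔY + sin φ·ΔZ = (0.547286)(0.753196)(-523.1) + (0.547286)(0.657796)(344.1) + (-0.836946)(19.1) = -107.74 m.

ΔU = -108 m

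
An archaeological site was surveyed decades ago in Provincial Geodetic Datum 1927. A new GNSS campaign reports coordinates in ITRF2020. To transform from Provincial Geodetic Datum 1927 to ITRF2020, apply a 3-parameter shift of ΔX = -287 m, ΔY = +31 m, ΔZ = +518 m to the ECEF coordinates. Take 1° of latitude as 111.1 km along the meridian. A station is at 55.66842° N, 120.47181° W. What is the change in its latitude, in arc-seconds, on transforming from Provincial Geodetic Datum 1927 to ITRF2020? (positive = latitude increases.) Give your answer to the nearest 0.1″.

Δφ = 6.3″

sin φ = 0.825788, cos φ = 0.563981, sin λ = -0.861879, cos λ = -0.507114.
North component: ΔN = −sin φ cos λ·ΔX − sin φ sin λ·ΔY + cos φ·ΔZ = −(0.825788)(-0.507114)(-287) − (0.825788)(-0.861879)(31) + (0.563981)(518) = 194.02 m.
1° of latitude spans 111100 m, so Δφ = 194.02 / 111100 × 3600 = 6.287″.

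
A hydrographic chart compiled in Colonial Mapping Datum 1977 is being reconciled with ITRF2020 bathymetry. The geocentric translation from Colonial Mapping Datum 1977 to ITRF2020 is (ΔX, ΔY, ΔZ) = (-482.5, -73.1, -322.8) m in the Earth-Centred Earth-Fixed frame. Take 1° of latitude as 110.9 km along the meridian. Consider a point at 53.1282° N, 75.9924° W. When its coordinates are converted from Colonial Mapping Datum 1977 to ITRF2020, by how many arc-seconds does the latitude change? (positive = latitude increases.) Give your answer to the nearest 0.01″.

sin φ = 0.799980, cos φ = 0.600027, sin λ = -0.970264, cos λ = 0.242051.
North component: ΔN = −sin φ cos λ·ΔX − sin φ sin λ·ΔY + cos φ·ΔZ = −(0.799980)(0.242051)(-482.5) − (0.799980)(-0.970264)(-73.1) + (0.600027)(-322.8) = -157.00 m.
1° of latitude spans 110900 m, so Δφ = -157.00 / 110900 × 3600 = -5.096″.

Δφ = -5.10″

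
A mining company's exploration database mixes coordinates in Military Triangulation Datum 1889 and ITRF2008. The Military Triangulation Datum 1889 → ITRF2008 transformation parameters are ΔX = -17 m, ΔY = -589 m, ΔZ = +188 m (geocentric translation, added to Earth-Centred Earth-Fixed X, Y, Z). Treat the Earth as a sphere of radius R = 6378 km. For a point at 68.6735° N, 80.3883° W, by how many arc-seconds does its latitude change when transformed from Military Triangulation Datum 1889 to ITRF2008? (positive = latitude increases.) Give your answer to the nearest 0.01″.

Δφ = -15.20″

sin φ = 0.931523, cos φ = 0.363682, sin λ = -0.985962, cos λ = 0.166970.
North component: ΔN = −sin φ cos λ·ΔX − sin φ sin λ·ΔY + cos φ·ΔZ = −(0.931523)(0.166970)(-17) − (0.931523)(-0.985962)(-589) + (0.363682)(188) = -469.95 m.
1° of latitude spans πR/180 = 111317 m, so Δφ = -469.95 / 111317 × 3600 = -15.198″.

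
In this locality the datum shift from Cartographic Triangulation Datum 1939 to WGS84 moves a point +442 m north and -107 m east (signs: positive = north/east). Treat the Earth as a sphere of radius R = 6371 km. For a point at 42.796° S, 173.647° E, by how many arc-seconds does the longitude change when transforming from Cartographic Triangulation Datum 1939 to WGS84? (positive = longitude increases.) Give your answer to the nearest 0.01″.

Δλ = -4.72″

At latitude -42.796°, cos φ = 0.733777.
One radian of longitude at latitude φ spans R cos φ, so Δλ = ΔE / (R cos φ) = -107.0 / (6371000 × 0.733777) = -2.2888e-05 rad = -4.721″.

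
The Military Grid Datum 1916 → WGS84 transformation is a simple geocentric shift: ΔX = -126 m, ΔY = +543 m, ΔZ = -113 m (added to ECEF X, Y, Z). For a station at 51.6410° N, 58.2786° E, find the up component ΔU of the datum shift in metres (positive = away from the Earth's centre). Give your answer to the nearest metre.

ΔU = 157 m

The local up (radial) axis is (cos φ cos λ, cos φ sin λ, sin φ), giving ΔU = -41.114 + 286.639 − 88.608 = 156.92 m.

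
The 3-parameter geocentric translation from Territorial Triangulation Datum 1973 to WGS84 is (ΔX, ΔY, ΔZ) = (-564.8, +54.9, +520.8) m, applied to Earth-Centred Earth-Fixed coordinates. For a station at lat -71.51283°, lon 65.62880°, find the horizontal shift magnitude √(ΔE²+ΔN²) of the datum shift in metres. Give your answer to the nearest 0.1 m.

537.2 m

At φ = -71.51283°, λ = 65.62880°: sin φ = -0.948395, cos φ = 0.317092, sin λ = 0.910891, cos λ = 0.412647.
ΔE = −sin λ·ΔX + cos λ·ΔY = −(0.910891)·(-564.8) + (0.412647)·(54.9) = 537.13 m.
ΔN = −sin φ cos λ·ΔX − sin φ sin λ·ΔY + cos φ·ΔZ = −(-0.948395)(0.412647)(-564.8) − (-0.948395)(0.910891)(54.9) + (0.317092)(520.8) = -8.47 m.
Horizontal magnitude = √(ΔE² + ΔN²) = √(537.13² + (-8.47)²) = 537.19 m.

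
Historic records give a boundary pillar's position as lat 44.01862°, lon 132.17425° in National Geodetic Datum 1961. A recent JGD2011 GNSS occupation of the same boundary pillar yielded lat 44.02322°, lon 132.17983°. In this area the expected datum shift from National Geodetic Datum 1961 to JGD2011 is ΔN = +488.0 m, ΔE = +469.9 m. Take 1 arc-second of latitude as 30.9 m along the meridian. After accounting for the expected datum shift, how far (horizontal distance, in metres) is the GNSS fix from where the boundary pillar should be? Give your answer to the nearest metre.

Observed coordinate differences: Δφ = +0.00460°, Δλ = +0.00558°.
Converting to metres (1° lat = 111240 m, cos φ = 0.719114): observed ΔN = 511.7 m, observed ΔE = 446.4 m.
Subtracting the expected shift leaves a residual of 511.7 − (488.0) = 23.7 m north and 446.4 − (469.9) = -23.5 m east.
Residual distance = √(23.7² + (-23.5)²) = 33.4 m.

33 m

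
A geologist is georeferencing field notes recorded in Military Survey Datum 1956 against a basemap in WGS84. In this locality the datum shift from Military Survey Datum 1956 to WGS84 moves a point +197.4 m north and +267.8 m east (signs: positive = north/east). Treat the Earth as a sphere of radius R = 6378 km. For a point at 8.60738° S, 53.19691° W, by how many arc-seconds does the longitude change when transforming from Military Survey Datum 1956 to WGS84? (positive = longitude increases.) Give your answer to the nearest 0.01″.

At latitude -8.60738°, cos φ = 0.988737.
One radian of longitude at latitude φ spans R cos φ, so Δλ = ΔE / (R cos φ) = 267.8 / (6378000 × 0.988737) = 4.2466e-05 rad = 8.759″.

Δλ = 8.76″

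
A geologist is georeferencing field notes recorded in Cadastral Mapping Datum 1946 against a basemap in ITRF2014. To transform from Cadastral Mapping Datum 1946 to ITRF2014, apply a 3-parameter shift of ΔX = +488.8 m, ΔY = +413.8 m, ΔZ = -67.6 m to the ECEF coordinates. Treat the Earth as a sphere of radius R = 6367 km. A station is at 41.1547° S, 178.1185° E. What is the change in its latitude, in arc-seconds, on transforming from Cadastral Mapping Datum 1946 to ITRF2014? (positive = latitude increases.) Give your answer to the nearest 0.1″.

sin φ = -0.658094, cos φ = 0.752935, sin λ = 0.032832, cos λ = -0.999461.
North component: ΔN = −sin φ cos λ·ΔX − sin φ sin λ·ΔY + cos φ·ΔZ = −(-0.658094)(-0.999461)(488.8) − (-0.658094)(0.032832)(413.8) + (0.752935)(-67.6) = -363.46 m.
1° of latitude spans πR/180 = 111125 m, so Δφ = -363.46 / 111125 × 3600 = -11.775″.

Δφ = -11.8″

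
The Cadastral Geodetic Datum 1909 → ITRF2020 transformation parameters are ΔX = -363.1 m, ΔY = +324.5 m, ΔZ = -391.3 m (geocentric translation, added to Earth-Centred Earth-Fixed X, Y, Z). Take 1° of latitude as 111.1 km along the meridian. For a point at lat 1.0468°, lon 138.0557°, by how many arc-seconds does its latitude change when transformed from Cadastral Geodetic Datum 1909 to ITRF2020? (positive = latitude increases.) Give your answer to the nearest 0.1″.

Δφ = -13.0″

sin φ = 0.018269, cos φ = 0.999833, sin λ = 0.668408, cos λ = -0.743795.
North component: ΔN = −sin φ cos λ·ΔX − sin φ sin λ·ΔY + cos φ·ΔZ = −(0.018269)(-0.743795)(-363.1) − (0.018269)(0.668408)(324.5) + (0.999833)(-391.3) = -400.13 m.
1° of latitude spans 111100 m, so Δφ = -400.13 / 111100 × 3600 = -12.966″.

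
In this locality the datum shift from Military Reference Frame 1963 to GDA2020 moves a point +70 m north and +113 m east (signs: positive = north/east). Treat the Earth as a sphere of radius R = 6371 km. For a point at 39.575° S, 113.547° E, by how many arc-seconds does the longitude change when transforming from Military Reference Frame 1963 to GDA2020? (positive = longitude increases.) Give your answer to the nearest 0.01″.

At latitude -39.575°, cos φ = 0.770791.
One radian of longitude at latitude φ spans R cos φ, so Δλ = ΔE / (R cos φ) = 113.0 / (6371000 × 0.770791) = 2.3011e-05 rad = 4.746″.

Δλ = 4.75″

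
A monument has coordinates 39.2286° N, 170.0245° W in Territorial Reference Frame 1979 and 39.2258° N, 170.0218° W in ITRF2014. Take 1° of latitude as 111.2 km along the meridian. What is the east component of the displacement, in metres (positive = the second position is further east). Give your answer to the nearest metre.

Δφ = 39.2258° − 39.2286° = -0.0028°; Δλ = -170.0218° − -170.0245° = +0.0027°.
ΔN = Δφ × 111200 = -311.4 m; ΔE = Δλ × 111200 × cos(39.2286°) = +0.0027 × 111200 × 0.774629 = 232.6 m.

ΔE = 233 m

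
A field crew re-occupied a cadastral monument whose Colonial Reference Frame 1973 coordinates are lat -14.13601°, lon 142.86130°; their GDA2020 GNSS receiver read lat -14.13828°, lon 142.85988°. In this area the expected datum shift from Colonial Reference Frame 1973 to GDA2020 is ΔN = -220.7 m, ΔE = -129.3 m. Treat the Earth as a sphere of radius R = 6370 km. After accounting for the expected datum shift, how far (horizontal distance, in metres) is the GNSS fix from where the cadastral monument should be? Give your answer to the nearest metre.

Observed coordinate differences: Δφ = -0.00227°, Δλ = -0.00142°.
Converting to metres (1° lat = 111177 m, cos φ = 0.969719): observed ΔN = -252.4 m, observed ΔE = -153.1 m.
Subtracting the expected shift leaves a residual of -252.4 − (-220.7) = -31.7 m north and -153.1 − (-129.3) = -23.8 m east.
Residual distance = √((-31.7)² + (-23.8)²) = 39.6 m.

40 m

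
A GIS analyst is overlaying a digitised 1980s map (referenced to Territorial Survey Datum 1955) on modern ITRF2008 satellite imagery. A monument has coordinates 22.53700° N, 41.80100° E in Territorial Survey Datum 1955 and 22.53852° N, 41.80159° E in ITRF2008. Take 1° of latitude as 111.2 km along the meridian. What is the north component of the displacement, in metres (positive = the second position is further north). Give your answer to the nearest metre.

Δφ = 22.53852° − 22.53700° = +0.00152°; Δλ = 41.80159° − 41.80100° = +0.00059°.
ΔN = Δφ × 111200 = 169.0 m; ΔE = Δλ × 111200 × cos(22.53700°) = +0.00059 × 111200 × 0.923632 = 60.6 m.

ΔN = 169 m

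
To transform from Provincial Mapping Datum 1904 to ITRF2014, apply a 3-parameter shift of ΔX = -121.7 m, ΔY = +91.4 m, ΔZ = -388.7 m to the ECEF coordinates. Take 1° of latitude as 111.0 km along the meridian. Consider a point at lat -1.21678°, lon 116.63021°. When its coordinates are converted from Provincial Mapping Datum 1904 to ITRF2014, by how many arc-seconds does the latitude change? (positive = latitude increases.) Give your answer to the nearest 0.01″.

sin φ = -0.021235, cos φ = 0.999775, sin λ = 0.893918, cos λ = -0.448230.
North component: ΔN = −sin φ cos λ·ΔX − sin φ sin λ·ΔY + cos φ·ΔZ = −(-0.021235)(-0.448230)(-121.7) − (-0.021235)(0.893918)(91.4) + (0.999775)(-388.7) = -385.72 m.
1° of latitude spans 111000 m, so Δφ = -385.72 / 111000 × 3600 = -12.510″.

Δφ = -12.51″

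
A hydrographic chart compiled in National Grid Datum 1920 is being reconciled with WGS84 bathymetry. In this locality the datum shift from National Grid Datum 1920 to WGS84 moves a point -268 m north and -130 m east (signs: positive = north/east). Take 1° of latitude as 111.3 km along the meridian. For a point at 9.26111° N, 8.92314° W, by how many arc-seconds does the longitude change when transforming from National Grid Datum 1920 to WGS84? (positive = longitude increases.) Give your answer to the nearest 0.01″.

Δλ = -4.26″

At latitude 9.26111°, cos φ = 0.986965.
1° of longitude at this latitude = 111.3 × cos φ = 109.85 km, so Δλ = -130.0 / 109849.2 = -0.0011834° = -4.260″.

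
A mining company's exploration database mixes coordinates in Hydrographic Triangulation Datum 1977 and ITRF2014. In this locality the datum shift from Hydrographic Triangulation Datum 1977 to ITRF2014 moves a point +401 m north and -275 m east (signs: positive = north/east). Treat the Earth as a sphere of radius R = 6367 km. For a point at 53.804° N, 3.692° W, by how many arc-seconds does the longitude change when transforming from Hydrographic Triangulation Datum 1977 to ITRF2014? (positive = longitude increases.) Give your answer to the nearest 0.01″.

At latitude 53.804°, cos φ = 0.590549.
One radian of longitude at latitude φ spans R cos φ, so Δλ = ΔE / (R cos φ) = -275.0 / (6367000 × 0.590549) = -7.3138e-05 rad = -15.086″.

Δλ = -15.09″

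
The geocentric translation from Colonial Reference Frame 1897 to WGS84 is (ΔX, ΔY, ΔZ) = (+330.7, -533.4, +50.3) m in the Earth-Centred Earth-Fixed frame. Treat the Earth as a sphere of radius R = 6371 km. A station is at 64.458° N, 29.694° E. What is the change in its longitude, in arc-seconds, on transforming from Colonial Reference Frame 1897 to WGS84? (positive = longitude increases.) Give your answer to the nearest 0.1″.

Δλ = -47.1″

sin φ = 0.902269, cos φ = 0.431173, sin λ = 0.495368, cos λ = 0.868683.
East component: ΔE = −sin λ·ΔX + cos λ·ΔY = −(0.495368)(330.7) + (0.868683)(-533.4) = -627.17 m.
1° of latitude spans πR/180 = 111195 m; at latitude φ, 1° of longitude spans that × cos φ = 47944.2 m, so Δλ = -627.17 / 47944.2 × 3600 = -47.093″.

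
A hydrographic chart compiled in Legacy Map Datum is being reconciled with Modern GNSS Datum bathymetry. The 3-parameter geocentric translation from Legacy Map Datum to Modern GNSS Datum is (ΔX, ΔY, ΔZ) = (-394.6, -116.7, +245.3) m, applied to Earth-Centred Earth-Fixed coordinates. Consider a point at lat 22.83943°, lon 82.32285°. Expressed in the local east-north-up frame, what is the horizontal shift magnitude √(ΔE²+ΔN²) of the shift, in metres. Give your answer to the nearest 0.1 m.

At φ = 22.83943°, λ = 82.32285°: sin φ = 0.388150, cos φ = 0.921596, sin λ = 0.991037, cos λ = 0.133591.
ΔE = −sin λ·ΔX + cos λ·ΔY = −(0.991037)·(-394.6) + (0.133591)·(-116.7) = 375.47 m.
ΔN = −sin φ cos λ·ΔX − sin φ sin λ·ΔY + cos φ·ΔZ = −(0.388150)(0.133591)(-394.6) − (0.388150)(0.991037)(-116.7) + (0.921596)(245.3) = 291.42 m.
Horizontal magnitude = √(ΔE² + ΔN²) = √(375.47² + 291.42²) = 475.30 m.

475.3 m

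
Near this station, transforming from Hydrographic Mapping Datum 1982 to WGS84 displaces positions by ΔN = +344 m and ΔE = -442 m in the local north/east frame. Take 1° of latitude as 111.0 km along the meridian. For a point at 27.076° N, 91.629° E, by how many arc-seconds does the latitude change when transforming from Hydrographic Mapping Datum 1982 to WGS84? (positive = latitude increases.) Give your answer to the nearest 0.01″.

1° of latitude = 111.0 km, so Δφ = 344.0 / 111000 = 0.0030991° = 11.157″.

Δφ = 11.16″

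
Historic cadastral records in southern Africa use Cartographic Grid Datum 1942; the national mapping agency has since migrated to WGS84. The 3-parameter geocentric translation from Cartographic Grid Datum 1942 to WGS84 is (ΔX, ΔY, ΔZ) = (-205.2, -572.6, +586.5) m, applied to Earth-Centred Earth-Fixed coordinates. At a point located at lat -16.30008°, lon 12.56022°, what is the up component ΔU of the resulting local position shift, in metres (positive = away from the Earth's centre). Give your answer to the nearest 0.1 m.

The local up (radial) axis is (cos φ cos λ, cos φ sin λ, sin φ), giving ΔU = -192.239 − 119.516 − 164.612 = -476.37 m.

ΔU = -476.4 m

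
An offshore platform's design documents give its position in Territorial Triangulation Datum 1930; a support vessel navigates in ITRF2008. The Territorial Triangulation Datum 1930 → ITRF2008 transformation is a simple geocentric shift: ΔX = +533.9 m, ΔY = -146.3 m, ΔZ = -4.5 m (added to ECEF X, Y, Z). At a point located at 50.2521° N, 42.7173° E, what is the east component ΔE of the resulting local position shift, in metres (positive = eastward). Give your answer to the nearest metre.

ΔE = -470 m

At φ = 50.2521°, λ = 42.7173°: sin φ = 0.768865, cos φ = 0.639411, sin λ = 0.678382, cos λ = 0.734710.
ΔE = −sin λ·ΔX + cos λ·ΔY = −(0.678382)·(533.9) + (0.734710)·(-146.3) = -469.68 m.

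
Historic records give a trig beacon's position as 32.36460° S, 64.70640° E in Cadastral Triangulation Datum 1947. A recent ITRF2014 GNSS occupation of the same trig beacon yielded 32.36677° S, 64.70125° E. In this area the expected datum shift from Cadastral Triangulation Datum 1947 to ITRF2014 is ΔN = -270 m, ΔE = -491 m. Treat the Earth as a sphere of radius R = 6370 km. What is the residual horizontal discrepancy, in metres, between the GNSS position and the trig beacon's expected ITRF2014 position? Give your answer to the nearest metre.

30 m

Observed coordinate differences: Δφ = -0.00217°, Δλ = -0.00515°.
Converting to metres (1° lat = 111177 m, cos φ = 0.844659): observed ΔN = -241.3 m, observed ΔE = -483.6 m.
Subtracting the expected shift leaves a residual of -241.3 − (-270) = 28.7 m north and -483.6 − (-491) = 7.4 m east.
Residual distance = √(28.7² + 7.4²) = 29.7 m.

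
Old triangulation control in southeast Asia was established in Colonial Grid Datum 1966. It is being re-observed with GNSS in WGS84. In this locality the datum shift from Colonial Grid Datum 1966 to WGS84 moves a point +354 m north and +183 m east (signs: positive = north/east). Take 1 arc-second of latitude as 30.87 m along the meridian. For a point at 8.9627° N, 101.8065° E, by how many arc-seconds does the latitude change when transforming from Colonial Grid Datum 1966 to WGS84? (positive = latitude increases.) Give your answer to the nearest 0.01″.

Δφ = 11.47″

1″ of latitude = 30.87 m, so Δφ = 354.0 / 30.87 = 11.467″.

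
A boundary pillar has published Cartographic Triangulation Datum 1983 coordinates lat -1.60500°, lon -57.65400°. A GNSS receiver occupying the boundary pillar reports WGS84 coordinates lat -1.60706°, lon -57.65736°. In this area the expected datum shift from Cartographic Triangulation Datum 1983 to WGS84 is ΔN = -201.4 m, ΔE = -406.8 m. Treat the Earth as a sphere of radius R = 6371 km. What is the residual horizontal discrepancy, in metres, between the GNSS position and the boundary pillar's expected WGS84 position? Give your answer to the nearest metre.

43 m

Observed coordinate differences: Δφ = -0.00206°, Δλ = -0.00336°.
Converting to metres (1° lat = 111195 m, cos φ = 0.999608): observed ΔN = -229.1 m, observed ΔE = -373.5 m.
Subtracting the expected shift leaves a residual of -229.1 − (-201.4) = -27.7 m north and -373.5 − (-406.8) = 33.3 m east.
Residual distance = √((-27.7)² + 33.3²) = 43.3 m.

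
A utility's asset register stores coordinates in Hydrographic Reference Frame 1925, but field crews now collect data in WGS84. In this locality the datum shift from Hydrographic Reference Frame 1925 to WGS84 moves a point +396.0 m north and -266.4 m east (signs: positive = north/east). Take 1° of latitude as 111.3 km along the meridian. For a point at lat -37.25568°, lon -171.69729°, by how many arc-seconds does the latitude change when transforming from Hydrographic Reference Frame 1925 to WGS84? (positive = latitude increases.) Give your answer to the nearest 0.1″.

1° of latitude = 111.3 km, so Δφ = 396.0 / 111300 = 0.0035580° = 12.809″.

Δφ = 12.8″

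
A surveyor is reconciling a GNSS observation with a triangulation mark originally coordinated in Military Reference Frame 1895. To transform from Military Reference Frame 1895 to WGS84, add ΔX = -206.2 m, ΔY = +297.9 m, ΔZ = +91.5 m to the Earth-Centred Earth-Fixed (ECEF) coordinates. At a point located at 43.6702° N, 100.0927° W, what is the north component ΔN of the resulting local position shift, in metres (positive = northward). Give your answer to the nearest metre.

ΔN = 244 m

At φ = 43.6702°, λ = -100.0927°: sin φ = 0.690506, cos φ = 0.723326, sin λ = -0.984526, cos λ = -0.175241.
ΔN = −sin φ cos λ·ΔX − sin φ sin λ·ΔY + cos φ·ΔZ = −(0.690506)(-0.175241)(-206.2) − (0.690506)(-0.984526)(297.9) + (0.723326)(91.5) = 243.75 m.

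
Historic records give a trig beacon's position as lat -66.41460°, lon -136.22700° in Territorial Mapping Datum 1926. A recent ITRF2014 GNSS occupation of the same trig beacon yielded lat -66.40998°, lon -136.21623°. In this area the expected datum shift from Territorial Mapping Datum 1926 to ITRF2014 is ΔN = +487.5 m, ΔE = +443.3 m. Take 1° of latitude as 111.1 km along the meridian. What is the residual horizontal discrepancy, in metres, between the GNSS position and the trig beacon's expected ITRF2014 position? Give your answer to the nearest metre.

44 m

Observed coordinate differences: Δφ = +0.00462°, Δλ = +0.01077°.
Converting to metres (1° lat = 111100 m, cos φ = 0.400116): observed ΔN = 513.3 m, observed ΔE = 478.8 m.
Subtracting the expected shift leaves a residual of 513.3 − (487.5) = 25.8 m north and 478.8 − (443.3) = 35.5 m east.
Residual distance = √(25.8² + 35.5²) = 43.8 m.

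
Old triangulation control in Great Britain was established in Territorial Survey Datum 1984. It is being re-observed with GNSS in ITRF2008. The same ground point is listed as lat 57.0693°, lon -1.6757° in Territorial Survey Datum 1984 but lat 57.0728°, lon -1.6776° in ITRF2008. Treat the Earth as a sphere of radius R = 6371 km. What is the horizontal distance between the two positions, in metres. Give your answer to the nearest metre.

Δφ = 57.0728° − 57.0693° = +0.0035°; Δλ = -1.6776° − -1.6757° = -0.0019°.
1° along a meridian = πR/180 = 111195 m.
ΔN = Δφ × 111195 = 389.2 m; ΔE = Δλ × 111195 × cos(57.0693°) = -0.0019 × 111195 × 0.543624 = -114.9 m.
Distance = √(ΔE² + ΔN²) = √((-114.9)² + 389.2²) = 405.8 m.

406 m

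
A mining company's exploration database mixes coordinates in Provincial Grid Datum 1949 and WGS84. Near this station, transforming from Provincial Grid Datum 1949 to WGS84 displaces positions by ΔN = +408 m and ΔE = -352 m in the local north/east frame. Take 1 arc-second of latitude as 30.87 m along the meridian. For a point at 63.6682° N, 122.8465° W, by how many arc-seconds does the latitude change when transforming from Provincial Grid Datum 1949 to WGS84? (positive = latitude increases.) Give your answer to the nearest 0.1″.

1″ of latitude = 30.87 m, so Δφ = 408.0 / 30.87 = 13.217″.

Δφ = 13.2″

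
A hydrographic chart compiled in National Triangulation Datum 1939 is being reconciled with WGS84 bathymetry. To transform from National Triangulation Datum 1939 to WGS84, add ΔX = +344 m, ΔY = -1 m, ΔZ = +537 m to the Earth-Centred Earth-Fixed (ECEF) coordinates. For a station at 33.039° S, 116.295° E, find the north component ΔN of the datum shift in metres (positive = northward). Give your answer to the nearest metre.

ΔN = 367 m

The local north axis is (−sin φ cos λ, −sin φ sin λ, cos φ), giving ΔN = -83.084 − 0.489 + 450.167 = 366.59 m.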